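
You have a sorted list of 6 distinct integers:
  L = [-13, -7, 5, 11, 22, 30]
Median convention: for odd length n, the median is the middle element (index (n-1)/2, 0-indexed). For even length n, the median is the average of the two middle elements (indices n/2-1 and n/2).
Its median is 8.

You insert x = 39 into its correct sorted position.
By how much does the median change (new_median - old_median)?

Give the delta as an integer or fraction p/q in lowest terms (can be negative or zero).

Answer: 3

Derivation:
Old median = 8
After inserting x = 39: new sorted = [-13, -7, 5, 11, 22, 30, 39]
New median = 11
Delta = 11 - 8 = 3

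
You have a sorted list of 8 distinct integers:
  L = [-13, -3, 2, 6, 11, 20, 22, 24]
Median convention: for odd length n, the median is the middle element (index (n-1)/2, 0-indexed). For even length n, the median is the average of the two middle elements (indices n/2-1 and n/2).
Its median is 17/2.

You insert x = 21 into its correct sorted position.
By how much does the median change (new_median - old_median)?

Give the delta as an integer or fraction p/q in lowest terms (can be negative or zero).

Old median = 17/2
After inserting x = 21: new sorted = [-13, -3, 2, 6, 11, 20, 21, 22, 24]
New median = 11
Delta = 11 - 17/2 = 5/2

Answer: 5/2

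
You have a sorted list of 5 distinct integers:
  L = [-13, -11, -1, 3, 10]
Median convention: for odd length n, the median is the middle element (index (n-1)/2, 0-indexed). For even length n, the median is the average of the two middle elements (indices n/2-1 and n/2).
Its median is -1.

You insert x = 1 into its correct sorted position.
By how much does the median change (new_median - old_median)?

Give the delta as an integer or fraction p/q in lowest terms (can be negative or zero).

Answer: 1

Derivation:
Old median = -1
After inserting x = 1: new sorted = [-13, -11, -1, 1, 3, 10]
New median = 0
Delta = 0 - -1 = 1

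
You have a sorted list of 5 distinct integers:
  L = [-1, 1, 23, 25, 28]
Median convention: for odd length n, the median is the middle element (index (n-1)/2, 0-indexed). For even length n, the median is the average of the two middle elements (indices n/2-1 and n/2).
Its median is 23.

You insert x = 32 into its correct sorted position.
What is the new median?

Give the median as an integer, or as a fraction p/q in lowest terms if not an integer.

Old list (sorted, length 5): [-1, 1, 23, 25, 28]
Old median = 23
Insert x = 32
Old length odd (5). Middle was index 2 = 23.
New length even (6). New median = avg of two middle elements.
x = 32: 5 elements are < x, 0 elements are > x.
New sorted list: [-1, 1, 23, 25, 28, 32]
New median = 24

Answer: 24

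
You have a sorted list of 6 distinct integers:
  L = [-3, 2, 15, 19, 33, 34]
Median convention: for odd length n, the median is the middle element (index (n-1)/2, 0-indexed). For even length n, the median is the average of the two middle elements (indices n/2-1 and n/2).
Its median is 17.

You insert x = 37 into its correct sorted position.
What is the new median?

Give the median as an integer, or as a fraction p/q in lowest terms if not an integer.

Old list (sorted, length 6): [-3, 2, 15, 19, 33, 34]
Old median = 17
Insert x = 37
Old length even (6). Middle pair: indices 2,3 = 15,19.
New length odd (7). New median = single middle element.
x = 37: 6 elements are < x, 0 elements are > x.
New sorted list: [-3, 2, 15, 19, 33, 34, 37]
New median = 19

Answer: 19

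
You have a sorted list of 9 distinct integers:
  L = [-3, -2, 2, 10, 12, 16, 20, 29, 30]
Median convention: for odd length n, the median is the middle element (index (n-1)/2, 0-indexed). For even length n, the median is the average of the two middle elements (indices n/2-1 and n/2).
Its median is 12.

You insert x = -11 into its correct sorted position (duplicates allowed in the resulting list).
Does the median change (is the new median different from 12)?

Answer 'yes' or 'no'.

Old median = 12
Insert x = -11
New median = 11
Changed? yes

Answer: yes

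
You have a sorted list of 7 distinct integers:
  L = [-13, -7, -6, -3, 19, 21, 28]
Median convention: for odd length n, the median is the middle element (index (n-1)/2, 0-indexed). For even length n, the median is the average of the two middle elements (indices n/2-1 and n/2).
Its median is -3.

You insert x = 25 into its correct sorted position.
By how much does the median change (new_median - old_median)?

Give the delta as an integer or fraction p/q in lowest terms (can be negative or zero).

Old median = -3
After inserting x = 25: new sorted = [-13, -7, -6, -3, 19, 21, 25, 28]
New median = 8
Delta = 8 - -3 = 11

Answer: 11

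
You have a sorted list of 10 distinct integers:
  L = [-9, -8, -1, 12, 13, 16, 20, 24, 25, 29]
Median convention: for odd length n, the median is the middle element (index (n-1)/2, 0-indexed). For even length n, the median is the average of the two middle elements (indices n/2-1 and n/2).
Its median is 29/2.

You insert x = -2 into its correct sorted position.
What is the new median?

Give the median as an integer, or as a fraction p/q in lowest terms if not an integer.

Old list (sorted, length 10): [-9, -8, -1, 12, 13, 16, 20, 24, 25, 29]
Old median = 29/2
Insert x = -2
Old length even (10). Middle pair: indices 4,5 = 13,16.
New length odd (11). New median = single middle element.
x = -2: 2 elements are < x, 8 elements are > x.
New sorted list: [-9, -8, -2, -1, 12, 13, 16, 20, 24, 25, 29]
New median = 13

Answer: 13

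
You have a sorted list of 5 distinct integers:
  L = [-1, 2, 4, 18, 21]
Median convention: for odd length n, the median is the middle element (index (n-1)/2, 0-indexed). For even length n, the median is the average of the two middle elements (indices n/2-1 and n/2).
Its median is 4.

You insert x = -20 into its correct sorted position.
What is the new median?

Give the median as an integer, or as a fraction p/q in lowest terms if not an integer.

Answer: 3

Derivation:
Old list (sorted, length 5): [-1, 2, 4, 18, 21]
Old median = 4
Insert x = -20
Old length odd (5). Middle was index 2 = 4.
New length even (6). New median = avg of two middle elements.
x = -20: 0 elements are < x, 5 elements are > x.
New sorted list: [-20, -1, 2, 4, 18, 21]
New median = 3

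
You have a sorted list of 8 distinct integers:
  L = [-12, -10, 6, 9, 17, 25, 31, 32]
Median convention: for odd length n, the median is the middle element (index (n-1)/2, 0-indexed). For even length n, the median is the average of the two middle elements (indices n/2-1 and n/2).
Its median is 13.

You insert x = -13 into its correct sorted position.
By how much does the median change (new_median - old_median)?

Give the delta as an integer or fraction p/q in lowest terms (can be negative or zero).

Answer: -4

Derivation:
Old median = 13
After inserting x = -13: new sorted = [-13, -12, -10, 6, 9, 17, 25, 31, 32]
New median = 9
Delta = 9 - 13 = -4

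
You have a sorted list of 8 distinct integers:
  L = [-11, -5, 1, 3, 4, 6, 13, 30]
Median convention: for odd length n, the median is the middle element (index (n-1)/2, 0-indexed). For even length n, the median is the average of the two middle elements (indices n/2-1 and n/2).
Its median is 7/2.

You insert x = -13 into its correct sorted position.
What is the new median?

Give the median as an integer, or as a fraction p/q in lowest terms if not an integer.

Answer: 3

Derivation:
Old list (sorted, length 8): [-11, -5, 1, 3, 4, 6, 13, 30]
Old median = 7/2
Insert x = -13
Old length even (8). Middle pair: indices 3,4 = 3,4.
New length odd (9). New median = single middle element.
x = -13: 0 elements are < x, 8 elements are > x.
New sorted list: [-13, -11, -5, 1, 3, 4, 6, 13, 30]
New median = 3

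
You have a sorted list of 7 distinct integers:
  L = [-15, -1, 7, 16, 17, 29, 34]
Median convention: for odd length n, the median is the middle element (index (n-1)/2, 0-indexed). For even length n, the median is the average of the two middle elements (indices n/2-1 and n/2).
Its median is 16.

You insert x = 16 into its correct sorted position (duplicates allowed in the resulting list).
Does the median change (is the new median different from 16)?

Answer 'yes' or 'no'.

Answer: no

Derivation:
Old median = 16
Insert x = 16
New median = 16
Changed? no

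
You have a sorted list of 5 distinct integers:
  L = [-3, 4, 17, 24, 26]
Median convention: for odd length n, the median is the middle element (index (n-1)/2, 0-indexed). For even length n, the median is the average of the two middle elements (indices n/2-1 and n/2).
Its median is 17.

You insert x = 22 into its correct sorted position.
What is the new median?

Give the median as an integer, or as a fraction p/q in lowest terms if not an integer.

Old list (sorted, length 5): [-3, 4, 17, 24, 26]
Old median = 17
Insert x = 22
Old length odd (5). Middle was index 2 = 17.
New length even (6). New median = avg of two middle elements.
x = 22: 3 elements are < x, 2 elements are > x.
New sorted list: [-3, 4, 17, 22, 24, 26]
New median = 39/2

Answer: 39/2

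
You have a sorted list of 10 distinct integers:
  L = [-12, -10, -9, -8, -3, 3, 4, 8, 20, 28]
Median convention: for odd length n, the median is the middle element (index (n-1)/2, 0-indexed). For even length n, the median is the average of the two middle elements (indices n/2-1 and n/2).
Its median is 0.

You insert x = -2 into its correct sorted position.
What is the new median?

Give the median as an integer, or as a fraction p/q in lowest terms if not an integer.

Old list (sorted, length 10): [-12, -10, -9, -8, -3, 3, 4, 8, 20, 28]
Old median = 0
Insert x = -2
Old length even (10). Middle pair: indices 4,5 = -3,3.
New length odd (11). New median = single middle element.
x = -2: 5 elements are < x, 5 elements are > x.
New sorted list: [-12, -10, -9, -8, -3, -2, 3, 4, 8, 20, 28]
New median = -2

Answer: -2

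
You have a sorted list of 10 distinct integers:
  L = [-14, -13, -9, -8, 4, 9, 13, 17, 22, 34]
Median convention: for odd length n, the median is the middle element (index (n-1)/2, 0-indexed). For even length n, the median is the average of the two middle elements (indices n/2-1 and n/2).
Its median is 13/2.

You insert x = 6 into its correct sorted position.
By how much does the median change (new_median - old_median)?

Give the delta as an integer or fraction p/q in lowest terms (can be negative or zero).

Old median = 13/2
After inserting x = 6: new sorted = [-14, -13, -9, -8, 4, 6, 9, 13, 17, 22, 34]
New median = 6
Delta = 6 - 13/2 = -1/2

Answer: -1/2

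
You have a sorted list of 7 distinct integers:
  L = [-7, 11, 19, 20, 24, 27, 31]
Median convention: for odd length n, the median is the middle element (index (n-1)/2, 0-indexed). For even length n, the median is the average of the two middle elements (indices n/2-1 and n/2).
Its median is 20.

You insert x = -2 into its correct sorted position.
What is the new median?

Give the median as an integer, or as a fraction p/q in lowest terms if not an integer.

Old list (sorted, length 7): [-7, 11, 19, 20, 24, 27, 31]
Old median = 20
Insert x = -2
Old length odd (7). Middle was index 3 = 20.
New length even (8). New median = avg of two middle elements.
x = -2: 1 elements are < x, 6 elements are > x.
New sorted list: [-7, -2, 11, 19, 20, 24, 27, 31]
New median = 39/2

Answer: 39/2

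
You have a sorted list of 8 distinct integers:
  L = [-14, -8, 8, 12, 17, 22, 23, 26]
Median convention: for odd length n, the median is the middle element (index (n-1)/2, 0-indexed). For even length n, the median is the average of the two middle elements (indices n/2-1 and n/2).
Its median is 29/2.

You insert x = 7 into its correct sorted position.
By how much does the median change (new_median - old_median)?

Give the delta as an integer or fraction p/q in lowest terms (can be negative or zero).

Answer: -5/2

Derivation:
Old median = 29/2
After inserting x = 7: new sorted = [-14, -8, 7, 8, 12, 17, 22, 23, 26]
New median = 12
Delta = 12 - 29/2 = -5/2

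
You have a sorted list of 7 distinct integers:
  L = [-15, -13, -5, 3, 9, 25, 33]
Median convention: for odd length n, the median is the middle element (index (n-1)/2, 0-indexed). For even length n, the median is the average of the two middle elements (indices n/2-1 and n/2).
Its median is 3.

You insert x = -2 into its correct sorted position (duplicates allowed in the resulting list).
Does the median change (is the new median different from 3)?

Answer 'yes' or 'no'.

Old median = 3
Insert x = -2
New median = 1/2
Changed? yes

Answer: yes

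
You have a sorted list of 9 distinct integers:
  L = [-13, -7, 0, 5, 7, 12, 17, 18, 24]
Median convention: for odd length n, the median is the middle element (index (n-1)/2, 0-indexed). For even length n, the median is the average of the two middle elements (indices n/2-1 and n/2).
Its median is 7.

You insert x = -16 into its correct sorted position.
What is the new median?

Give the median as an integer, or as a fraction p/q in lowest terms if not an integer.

Answer: 6

Derivation:
Old list (sorted, length 9): [-13, -7, 0, 5, 7, 12, 17, 18, 24]
Old median = 7
Insert x = -16
Old length odd (9). Middle was index 4 = 7.
New length even (10). New median = avg of two middle elements.
x = -16: 0 elements are < x, 9 elements are > x.
New sorted list: [-16, -13, -7, 0, 5, 7, 12, 17, 18, 24]
New median = 6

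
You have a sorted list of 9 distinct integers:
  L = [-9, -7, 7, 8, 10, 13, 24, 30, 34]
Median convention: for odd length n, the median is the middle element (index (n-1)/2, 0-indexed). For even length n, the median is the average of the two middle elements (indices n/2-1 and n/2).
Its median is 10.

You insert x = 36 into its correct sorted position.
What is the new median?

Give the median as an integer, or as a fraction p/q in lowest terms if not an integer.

Answer: 23/2

Derivation:
Old list (sorted, length 9): [-9, -7, 7, 8, 10, 13, 24, 30, 34]
Old median = 10
Insert x = 36
Old length odd (9). Middle was index 4 = 10.
New length even (10). New median = avg of two middle elements.
x = 36: 9 elements are < x, 0 elements are > x.
New sorted list: [-9, -7, 7, 8, 10, 13, 24, 30, 34, 36]
New median = 23/2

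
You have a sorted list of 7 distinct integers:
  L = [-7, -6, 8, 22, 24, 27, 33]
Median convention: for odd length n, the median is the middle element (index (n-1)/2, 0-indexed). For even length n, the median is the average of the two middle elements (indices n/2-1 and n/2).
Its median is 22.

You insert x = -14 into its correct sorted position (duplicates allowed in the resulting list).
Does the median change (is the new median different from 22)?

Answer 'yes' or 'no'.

Old median = 22
Insert x = -14
New median = 15
Changed? yes

Answer: yes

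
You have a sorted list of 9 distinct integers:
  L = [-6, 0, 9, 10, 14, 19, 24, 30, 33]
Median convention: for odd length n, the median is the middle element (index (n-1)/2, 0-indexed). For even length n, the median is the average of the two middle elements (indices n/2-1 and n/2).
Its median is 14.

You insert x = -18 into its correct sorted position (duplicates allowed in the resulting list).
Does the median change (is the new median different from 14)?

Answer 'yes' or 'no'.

Answer: yes

Derivation:
Old median = 14
Insert x = -18
New median = 12
Changed? yes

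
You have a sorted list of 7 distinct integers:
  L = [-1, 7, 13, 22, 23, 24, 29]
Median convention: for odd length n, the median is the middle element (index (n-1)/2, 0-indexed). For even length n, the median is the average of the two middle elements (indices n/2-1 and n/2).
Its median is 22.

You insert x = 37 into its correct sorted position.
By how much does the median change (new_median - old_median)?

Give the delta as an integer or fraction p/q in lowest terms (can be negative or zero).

Answer: 1/2

Derivation:
Old median = 22
After inserting x = 37: new sorted = [-1, 7, 13, 22, 23, 24, 29, 37]
New median = 45/2
Delta = 45/2 - 22 = 1/2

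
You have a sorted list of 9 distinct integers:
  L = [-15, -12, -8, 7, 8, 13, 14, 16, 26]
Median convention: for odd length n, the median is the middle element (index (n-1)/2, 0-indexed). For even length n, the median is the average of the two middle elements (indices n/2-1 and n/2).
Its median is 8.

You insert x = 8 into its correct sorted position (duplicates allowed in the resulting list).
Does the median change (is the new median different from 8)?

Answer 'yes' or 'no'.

Old median = 8
Insert x = 8
New median = 8
Changed? no

Answer: no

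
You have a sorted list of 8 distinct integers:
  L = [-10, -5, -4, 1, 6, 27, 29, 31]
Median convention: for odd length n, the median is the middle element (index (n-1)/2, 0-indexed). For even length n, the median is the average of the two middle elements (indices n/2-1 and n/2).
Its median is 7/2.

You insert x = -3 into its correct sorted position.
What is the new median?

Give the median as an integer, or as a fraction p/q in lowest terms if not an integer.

Old list (sorted, length 8): [-10, -5, -4, 1, 6, 27, 29, 31]
Old median = 7/2
Insert x = -3
Old length even (8). Middle pair: indices 3,4 = 1,6.
New length odd (9). New median = single middle element.
x = -3: 3 elements are < x, 5 elements are > x.
New sorted list: [-10, -5, -4, -3, 1, 6, 27, 29, 31]
New median = 1

Answer: 1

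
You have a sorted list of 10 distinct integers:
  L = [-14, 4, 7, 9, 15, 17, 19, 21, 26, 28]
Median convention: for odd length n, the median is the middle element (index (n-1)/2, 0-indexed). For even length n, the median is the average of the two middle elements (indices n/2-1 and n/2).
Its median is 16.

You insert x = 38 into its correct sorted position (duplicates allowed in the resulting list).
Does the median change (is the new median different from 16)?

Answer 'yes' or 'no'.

Answer: yes

Derivation:
Old median = 16
Insert x = 38
New median = 17
Changed? yes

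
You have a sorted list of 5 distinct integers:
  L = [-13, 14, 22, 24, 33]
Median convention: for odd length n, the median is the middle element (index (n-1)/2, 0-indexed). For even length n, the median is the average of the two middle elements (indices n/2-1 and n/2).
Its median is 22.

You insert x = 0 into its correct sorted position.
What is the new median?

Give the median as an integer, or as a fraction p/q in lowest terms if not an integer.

Answer: 18

Derivation:
Old list (sorted, length 5): [-13, 14, 22, 24, 33]
Old median = 22
Insert x = 0
Old length odd (5). Middle was index 2 = 22.
New length even (6). New median = avg of two middle elements.
x = 0: 1 elements are < x, 4 elements are > x.
New sorted list: [-13, 0, 14, 22, 24, 33]
New median = 18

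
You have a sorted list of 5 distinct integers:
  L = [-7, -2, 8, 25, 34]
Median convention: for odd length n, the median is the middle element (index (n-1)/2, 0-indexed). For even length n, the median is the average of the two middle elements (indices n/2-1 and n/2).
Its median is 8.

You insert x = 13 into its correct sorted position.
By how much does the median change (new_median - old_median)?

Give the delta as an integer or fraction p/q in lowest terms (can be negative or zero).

Old median = 8
After inserting x = 13: new sorted = [-7, -2, 8, 13, 25, 34]
New median = 21/2
Delta = 21/2 - 8 = 5/2

Answer: 5/2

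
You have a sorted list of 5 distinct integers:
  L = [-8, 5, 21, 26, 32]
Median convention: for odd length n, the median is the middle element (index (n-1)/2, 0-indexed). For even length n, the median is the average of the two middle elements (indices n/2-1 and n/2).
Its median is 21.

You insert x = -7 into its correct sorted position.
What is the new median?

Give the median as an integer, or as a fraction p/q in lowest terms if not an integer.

Answer: 13

Derivation:
Old list (sorted, length 5): [-8, 5, 21, 26, 32]
Old median = 21
Insert x = -7
Old length odd (5). Middle was index 2 = 21.
New length even (6). New median = avg of two middle elements.
x = -7: 1 elements are < x, 4 elements are > x.
New sorted list: [-8, -7, 5, 21, 26, 32]
New median = 13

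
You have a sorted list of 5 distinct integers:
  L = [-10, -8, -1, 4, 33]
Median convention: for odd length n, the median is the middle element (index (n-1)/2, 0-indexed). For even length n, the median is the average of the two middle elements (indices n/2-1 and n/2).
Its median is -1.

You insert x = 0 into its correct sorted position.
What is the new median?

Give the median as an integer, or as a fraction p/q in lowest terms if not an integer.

Answer: -1/2

Derivation:
Old list (sorted, length 5): [-10, -8, -1, 4, 33]
Old median = -1
Insert x = 0
Old length odd (5). Middle was index 2 = -1.
New length even (6). New median = avg of two middle elements.
x = 0: 3 elements are < x, 2 elements are > x.
New sorted list: [-10, -8, -1, 0, 4, 33]
New median = -1/2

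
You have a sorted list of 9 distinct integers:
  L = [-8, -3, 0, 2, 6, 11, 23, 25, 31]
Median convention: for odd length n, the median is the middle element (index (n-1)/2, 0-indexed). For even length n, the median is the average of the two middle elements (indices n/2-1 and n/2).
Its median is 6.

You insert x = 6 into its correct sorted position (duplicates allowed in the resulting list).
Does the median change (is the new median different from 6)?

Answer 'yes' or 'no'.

Answer: no

Derivation:
Old median = 6
Insert x = 6
New median = 6
Changed? no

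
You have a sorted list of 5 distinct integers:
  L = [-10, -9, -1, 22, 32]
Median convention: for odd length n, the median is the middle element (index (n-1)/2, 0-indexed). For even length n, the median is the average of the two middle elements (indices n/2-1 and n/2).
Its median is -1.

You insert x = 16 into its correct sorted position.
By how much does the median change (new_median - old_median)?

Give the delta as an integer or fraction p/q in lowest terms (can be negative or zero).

Answer: 17/2

Derivation:
Old median = -1
After inserting x = 16: new sorted = [-10, -9, -1, 16, 22, 32]
New median = 15/2
Delta = 15/2 - -1 = 17/2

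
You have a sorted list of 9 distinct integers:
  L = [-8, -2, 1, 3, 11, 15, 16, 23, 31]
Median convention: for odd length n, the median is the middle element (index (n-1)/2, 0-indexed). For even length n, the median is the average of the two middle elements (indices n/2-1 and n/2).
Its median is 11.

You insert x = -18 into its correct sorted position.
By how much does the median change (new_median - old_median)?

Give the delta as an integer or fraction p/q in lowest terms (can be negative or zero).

Old median = 11
After inserting x = -18: new sorted = [-18, -8, -2, 1, 3, 11, 15, 16, 23, 31]
New median = 7
Delta = 7 - 11 = -4

Answer: -4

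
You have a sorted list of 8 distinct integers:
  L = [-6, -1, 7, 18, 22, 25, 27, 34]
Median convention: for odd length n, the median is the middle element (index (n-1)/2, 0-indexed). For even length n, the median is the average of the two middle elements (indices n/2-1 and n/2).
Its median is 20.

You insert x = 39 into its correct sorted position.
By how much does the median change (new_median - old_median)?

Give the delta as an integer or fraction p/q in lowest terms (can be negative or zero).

Answer: 2

Derivation:
Old median = 20
After inserting x = 39: new sorted = [-6, -1, 7, 18, 22, 25, 27, 34, 39]
New median = 22
Delta = 22 - 20 = 2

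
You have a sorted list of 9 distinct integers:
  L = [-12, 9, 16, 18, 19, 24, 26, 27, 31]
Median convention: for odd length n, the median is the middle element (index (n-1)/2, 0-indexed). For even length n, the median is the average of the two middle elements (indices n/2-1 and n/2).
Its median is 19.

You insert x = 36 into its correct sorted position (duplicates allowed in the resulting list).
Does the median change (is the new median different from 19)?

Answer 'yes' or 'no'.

Answer: yes

Derivation:
Old median = 19
Insert x = 36
New median = 43/2
Changed? yes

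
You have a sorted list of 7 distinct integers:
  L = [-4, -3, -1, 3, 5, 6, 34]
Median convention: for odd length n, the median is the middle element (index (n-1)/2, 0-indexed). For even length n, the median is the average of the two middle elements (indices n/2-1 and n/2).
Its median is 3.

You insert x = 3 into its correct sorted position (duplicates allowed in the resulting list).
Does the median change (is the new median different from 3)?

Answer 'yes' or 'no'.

Old median = 3
Insert x = 3
New median = 3
Changed? no

Answer: no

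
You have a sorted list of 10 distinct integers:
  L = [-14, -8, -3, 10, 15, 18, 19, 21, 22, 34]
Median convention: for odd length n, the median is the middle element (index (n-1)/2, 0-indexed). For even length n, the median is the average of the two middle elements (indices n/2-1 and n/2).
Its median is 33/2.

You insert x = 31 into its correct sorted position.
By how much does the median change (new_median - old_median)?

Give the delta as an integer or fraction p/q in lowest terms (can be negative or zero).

Old median = 33/2
After inserting x = 31: new sorted = [-14, -8, -3, 10, 15, 18, 19, 21, 22, 31, 34]
New median = 18
Delta = 18 - 33/2 = 3/2

Answer: 3/2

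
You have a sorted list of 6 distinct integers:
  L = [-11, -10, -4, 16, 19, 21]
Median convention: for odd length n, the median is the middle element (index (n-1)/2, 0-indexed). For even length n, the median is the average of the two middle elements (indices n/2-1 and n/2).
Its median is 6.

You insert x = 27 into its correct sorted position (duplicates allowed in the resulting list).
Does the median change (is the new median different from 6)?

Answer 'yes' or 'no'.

Answer: yes

Derivation:
Old median = 6
Insert x = 27
New median = 16
Changed? yes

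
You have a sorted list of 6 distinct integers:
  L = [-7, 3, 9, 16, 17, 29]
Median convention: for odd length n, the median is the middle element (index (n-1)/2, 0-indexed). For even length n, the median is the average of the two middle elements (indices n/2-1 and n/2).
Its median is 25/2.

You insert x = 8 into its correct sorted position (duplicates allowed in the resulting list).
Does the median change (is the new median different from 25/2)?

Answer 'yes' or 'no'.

Answer: yes

Derivation:
Old median = 25/2
Insert x = 8
New median = 9
Changed? yes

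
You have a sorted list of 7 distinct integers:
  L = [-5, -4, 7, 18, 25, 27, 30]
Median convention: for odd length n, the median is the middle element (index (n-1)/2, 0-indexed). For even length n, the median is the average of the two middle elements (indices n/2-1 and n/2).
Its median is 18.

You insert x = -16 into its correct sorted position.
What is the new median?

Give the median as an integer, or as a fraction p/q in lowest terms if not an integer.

Old list (sorted, length 7): [-5, -4, 7, 18, 25, 27, 30]
Old median = 18
Insert x = -16
Old length odd (7). Middle was index 3 = 18.
New length even (8). New median = avg of two middle elements.
x = -16: 0 elements are < x, 7 elements are > x.
New sorted list: [-16, -5, -4, 7, 18, 25, 27, 30]
New median = 25/2

Answer: 25/2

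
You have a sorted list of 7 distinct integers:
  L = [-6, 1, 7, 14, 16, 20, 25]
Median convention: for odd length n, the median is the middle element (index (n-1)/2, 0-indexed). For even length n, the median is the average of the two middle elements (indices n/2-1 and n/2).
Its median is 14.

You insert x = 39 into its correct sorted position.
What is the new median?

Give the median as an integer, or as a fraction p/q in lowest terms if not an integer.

Old list (sorted, length 7): [-6, 1, 7, 14, 16, 20, 25]
Old median = 14
Insert x = 39
Old length odd (7). Middle was index 3 = 14.
New length even (8). New median = avg of two middle elements.
x = 39: 7 elements are < x, 0 elements are > x.
New sorted list: [-6, 1, 7, 14, 16, 20, 25, 39]
New median = 15

Answer: 15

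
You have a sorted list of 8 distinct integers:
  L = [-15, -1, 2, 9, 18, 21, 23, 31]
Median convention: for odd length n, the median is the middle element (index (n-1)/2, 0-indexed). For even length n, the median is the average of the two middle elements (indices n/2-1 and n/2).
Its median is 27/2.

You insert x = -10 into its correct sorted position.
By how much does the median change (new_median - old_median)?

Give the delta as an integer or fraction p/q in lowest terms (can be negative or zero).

Answer: -9/2

Derivation:
Old median = 27/2
After inserting x = -10: new sorted = [-15, -10, -1, 2, 9, 18, 21, 23, 31]
New median = 9
Delta = 9 - 27/2 = -9/2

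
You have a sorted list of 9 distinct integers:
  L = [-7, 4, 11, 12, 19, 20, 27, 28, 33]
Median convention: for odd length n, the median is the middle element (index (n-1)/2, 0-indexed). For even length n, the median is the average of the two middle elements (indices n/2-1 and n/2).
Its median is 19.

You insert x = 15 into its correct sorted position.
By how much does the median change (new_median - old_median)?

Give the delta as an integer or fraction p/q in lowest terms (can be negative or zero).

Answer: -2

Derivation:
Old median = 19
After inserting x = 15: new sorted = [-7, 4, 11, 12, 15, 19, 20, 27, 28, 33]
New median = 17
Delta = 17 - 19 = -2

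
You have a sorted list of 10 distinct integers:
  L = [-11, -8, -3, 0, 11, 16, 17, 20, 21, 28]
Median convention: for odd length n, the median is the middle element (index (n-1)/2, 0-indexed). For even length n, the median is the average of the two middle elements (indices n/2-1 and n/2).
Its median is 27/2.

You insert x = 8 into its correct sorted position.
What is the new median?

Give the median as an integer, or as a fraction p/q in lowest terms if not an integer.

Answer: 11

Derivation:
Old list (sorted, length 10): [-11, -8, -3, 0, 11, 16, 17, 20, 21, 28]
Old median = 27/2
Insert x = 8
Old length even (10). Middle pair: indices 4,5 = 11,16.
New length odd (11). New median = single middle element.
x = 8: 4 elements are < x, 6 elements are > x.
New sorted list: [-11, -8, -3, 0, 8, 11, 16, 17, 20, 21, 28]
New median = 11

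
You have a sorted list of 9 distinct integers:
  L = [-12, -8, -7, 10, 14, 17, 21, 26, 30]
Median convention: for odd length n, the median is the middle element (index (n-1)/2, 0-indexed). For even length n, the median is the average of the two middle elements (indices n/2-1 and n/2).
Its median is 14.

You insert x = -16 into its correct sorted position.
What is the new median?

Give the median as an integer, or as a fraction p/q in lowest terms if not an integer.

Answer: 12

Derivation:
Old list (sorted, length 9): [-12, -8, -7, 10, 14, 17, 21, 26, 30]
Old median = 14
Insert x = -16
Old length odd (9). Middle was index 4 = 14.
New length even (10). New median = avg of two middle elements.
x = -16: 0 elements are < x, 9 elements are > x.
New sorted list: [-16, -12, -8, -7, 10, 14, 17, 21, 26, 30]
New median = 12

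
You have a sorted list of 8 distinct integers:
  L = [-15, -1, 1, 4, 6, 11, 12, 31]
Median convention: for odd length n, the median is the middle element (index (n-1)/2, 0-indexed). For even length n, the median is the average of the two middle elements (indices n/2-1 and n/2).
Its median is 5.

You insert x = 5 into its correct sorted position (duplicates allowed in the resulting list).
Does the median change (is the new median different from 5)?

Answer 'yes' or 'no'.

Answer: no

Derivation:
Old median = 5
Insert x = 5
New median = 5
Changed? no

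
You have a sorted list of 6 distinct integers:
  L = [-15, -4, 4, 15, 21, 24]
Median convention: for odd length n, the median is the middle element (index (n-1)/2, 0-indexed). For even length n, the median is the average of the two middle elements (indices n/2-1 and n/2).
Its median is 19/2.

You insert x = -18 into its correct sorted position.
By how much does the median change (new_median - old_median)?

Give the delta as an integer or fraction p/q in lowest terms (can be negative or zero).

Old median = 19/2
After inserting x = -18: new sorted = [-18, -15, -4, 4, 15, 21, 24]
New median = 4
Delta = 4 - 19/2 = -11/2

Answer: -11/2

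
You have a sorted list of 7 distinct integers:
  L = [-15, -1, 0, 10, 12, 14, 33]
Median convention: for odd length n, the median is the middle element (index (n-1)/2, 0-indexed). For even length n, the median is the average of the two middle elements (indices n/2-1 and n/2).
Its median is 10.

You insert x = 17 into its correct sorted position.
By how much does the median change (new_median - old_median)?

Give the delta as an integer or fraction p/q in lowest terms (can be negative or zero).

Old median = 10
After inserting x = 17: new sorted = [-15, -1, 0, 10, 12, 14, 17, 33]
New median = 11
Delta = 11 - 10 = 1

Answer: 1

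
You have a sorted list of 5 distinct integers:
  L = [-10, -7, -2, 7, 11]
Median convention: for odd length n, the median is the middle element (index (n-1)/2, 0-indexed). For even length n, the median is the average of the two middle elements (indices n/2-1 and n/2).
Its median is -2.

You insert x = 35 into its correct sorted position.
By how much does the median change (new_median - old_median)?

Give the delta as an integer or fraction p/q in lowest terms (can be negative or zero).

Answer: 9/2

Derivation:
Old median = -2
After inserting x = 35: new sorted = [-10, -7, -2, 7, 11, 35]
New median = 5/2
Delta = 5/2 - -2 = 9/2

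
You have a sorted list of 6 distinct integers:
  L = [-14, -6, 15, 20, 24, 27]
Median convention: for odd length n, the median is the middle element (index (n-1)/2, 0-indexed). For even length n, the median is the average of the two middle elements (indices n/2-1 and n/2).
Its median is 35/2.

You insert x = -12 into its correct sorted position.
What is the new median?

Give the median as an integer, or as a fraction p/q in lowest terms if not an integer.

Old list (sorted, length 6): [-14, -6, 15, 20, 24, 27]
Old median = 35/2
Insert x = -12
Old length even (6). Middle pair: indices 2,3 = 15,20.
New length odd (7). New median = single middle element.
x = -12: 1 elements are < x, 5 elements are > x.
New sorted list: [-14, -12, -6, 15, 20, 24, 27]
New median = 15

Answer: 15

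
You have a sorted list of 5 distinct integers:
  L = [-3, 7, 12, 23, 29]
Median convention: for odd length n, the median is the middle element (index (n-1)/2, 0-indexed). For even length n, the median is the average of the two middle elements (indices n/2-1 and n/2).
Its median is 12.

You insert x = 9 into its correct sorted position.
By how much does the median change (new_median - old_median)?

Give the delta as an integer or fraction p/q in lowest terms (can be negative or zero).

Old median = 12
After inserting x = 9: new sorted = [-3, 7, 9, 12, 23, 29]
New median = 21/2
Delta = 21/2 - 12 = -3/2

Answer: -3/2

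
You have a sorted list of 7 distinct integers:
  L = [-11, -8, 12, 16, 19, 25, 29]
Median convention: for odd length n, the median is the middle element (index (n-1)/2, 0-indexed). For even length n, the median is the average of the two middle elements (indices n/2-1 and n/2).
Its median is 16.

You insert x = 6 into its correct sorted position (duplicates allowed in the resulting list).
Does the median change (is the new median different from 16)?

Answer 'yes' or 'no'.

Old median = 16
Insert x = 6
New median = 14
Changed? yes

Answer: yes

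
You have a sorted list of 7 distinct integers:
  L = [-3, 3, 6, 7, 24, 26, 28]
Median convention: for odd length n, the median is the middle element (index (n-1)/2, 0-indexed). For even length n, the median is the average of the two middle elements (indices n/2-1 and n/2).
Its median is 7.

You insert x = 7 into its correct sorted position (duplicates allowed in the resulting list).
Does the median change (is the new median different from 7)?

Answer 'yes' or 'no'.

Answer: no

Derivation:
Old median = 7
Insert x = 7
New median = 7
Changed? no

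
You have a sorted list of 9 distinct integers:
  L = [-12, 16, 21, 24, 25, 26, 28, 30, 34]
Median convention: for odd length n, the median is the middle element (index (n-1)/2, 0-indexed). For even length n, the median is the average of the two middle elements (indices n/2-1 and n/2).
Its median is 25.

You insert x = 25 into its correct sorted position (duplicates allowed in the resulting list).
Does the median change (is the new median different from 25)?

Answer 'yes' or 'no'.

Answer: no

Derivation:
Old median = 25
Insert x = 25
New median = 25
Changed? no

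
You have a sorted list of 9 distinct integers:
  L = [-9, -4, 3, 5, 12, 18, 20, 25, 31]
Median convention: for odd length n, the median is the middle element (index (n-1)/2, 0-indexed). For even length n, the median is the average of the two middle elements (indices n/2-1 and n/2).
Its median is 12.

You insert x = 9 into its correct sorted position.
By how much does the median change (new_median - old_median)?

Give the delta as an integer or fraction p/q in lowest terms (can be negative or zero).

Answer: -3/2

Derivation:
Old median = 12
After inserting x = 9: new sorted = [-9, -4, 3, 5, 9, 12, 18, 20, 25, 31]
New median = 21/2
Delta = 21/2 - 12 = -3/2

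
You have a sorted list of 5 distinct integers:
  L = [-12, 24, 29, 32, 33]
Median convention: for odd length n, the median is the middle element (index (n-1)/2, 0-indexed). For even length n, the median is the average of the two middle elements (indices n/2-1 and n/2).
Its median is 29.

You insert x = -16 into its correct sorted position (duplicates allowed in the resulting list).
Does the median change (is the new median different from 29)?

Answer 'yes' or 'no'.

Old median = 29
Insert x = -16
New median = 53/2
Changed? yes

Answer: yes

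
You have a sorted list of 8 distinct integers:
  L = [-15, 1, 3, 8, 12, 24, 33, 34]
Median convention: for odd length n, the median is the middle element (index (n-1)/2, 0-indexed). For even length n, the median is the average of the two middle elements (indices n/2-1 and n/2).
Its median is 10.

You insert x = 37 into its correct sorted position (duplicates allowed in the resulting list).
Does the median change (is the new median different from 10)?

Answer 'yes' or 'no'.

Answer: yes

Derivation:
Old median = 10
Insert x = 37
New median = 12
Changed? yes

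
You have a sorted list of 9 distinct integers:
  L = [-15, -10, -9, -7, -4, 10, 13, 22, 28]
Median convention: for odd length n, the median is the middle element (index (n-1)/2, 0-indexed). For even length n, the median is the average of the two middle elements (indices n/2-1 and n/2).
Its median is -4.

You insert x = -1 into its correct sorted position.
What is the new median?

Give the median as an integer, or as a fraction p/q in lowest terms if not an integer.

Answer: -5/2

Derivation:
Old list (sorted, length 9): [-15, -10, -9, -7, -4, 10, 13, 22, 28]
Old median = -4
Insert x = -1
Old length odd (9). Middle was index 4 = -4.
New length even (10). New median = avg of two middle elements.
x = -1: 5 elements are < x, 4 elements are > x.
New sorted list: [-15, -10, -9, -7, -4, -1, 10, 13, 22, 28]
New median = -5/2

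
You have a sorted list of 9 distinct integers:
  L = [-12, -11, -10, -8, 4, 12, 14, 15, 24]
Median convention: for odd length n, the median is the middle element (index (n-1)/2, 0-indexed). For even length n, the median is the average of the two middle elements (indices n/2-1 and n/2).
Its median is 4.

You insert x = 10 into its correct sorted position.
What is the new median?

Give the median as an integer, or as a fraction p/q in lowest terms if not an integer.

Old list (sorted, length 9): [-12, -11, -10, -8, 4, 12, 14, 15, 24]
Old median = 4
Insert x = 10
Old length odd (9). Middle was index 4 = 4.
New length even (10). New median = avg of two middle elements.
x = 10: 5 elements are < x, 4 elements are > x.
New sorted list: [-12, -11, -10, -8, 4, 10, 12, 14, 15, 24]
New median = 7

Answer: 7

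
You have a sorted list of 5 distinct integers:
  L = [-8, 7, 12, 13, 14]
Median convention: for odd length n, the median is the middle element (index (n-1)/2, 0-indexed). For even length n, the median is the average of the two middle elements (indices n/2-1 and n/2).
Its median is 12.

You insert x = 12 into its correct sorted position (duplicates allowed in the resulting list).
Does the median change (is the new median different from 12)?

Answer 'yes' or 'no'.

Answer: no

Derivation:
Old median = 12
Insert x = 12
New median = 12
Changed? no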